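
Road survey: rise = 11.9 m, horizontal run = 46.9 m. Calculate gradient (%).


Formula: Gradient = rise / run * 100
Gradient = 11.9 / 46.9 * 100 = 25.4%

25.4


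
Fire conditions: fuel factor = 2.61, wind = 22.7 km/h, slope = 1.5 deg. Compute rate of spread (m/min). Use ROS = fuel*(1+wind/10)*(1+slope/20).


Formula: ROS = fuel * (1 + wind/10) * (1 + slope/20)
Wind factor = 1 + 22.7/10 = 3.27
Slope factor = 1 + 1.5/20 = 1.075
ROS = 2.61 * 3.27 * 1.075 = 9.17 m/min

9.17


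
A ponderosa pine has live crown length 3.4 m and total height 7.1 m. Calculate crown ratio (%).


Formula: Crown Ratio = (Crown Length / Total Height) * 100
CR = (3.4 m / 7.1 m) * 100
CR = 0.4789 * 100 = 47.9%

47.9


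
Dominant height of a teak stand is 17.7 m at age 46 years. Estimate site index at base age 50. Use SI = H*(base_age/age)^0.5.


Formula: SI = H_dom * (base_age / age)^0.5
Age ratio = 50 / 46 = 1.08696
sqrt(age_ratio) = 1.04257
SI = 17.7 * 1.04257 = 18.5 m

18.5


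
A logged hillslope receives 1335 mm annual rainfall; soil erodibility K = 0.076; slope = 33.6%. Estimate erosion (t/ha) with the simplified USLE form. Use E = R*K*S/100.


Formula: E = R * K * S / 100  (simplified USLE)
R * K = 1335 * 0.076 = 101.46
E = 101.46 * 33.6 / 100 = 34.09 t/ha

34.09


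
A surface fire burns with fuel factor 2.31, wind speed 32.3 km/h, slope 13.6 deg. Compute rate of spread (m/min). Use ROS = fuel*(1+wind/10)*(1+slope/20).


Formula: ROS = fuel * (1 + wind/10) * (1 + slope/20)
Wind factor = 1 + 32.3/10 = 4.23
Slope factor = 1 + 13.6/20 = 1.68
ROS = 2.31 * 4.23 * 1.68 = 16.42 m/min

16.42


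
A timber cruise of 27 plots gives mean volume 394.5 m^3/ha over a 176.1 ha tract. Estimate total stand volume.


Formula: Total Volume = Mean Volume per ha * Total Area
Total Volume = 394.5 m^3/ha * 176.1 ha
Total Volume = 69471 m^3

69471


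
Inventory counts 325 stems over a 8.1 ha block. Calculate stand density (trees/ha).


Formula: Stand Density = N_trees / Area_ha
Density = 325 trees / 8.1 ha
Density = 40 trees/ha

40


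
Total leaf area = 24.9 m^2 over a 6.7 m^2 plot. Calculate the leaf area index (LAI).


Formula: LAI = total leaf area / ground area  (dimensionless)
LAI = 24.9 m^2 / 6.7 m^2
LAI = 3.72

3.72


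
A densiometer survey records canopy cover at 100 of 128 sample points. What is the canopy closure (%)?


Formula: Canopy closure = covered points / total points * 100
Closure = 100 / 128 * 100
Closure = 0.7812 * 100 = 78.1%

78.1


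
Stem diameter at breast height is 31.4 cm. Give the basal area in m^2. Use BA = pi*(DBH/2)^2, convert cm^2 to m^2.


Formula: BA = pi * (DBH/2)^2 / 10000  (cm^2 to m^2)
Radius = DBH/2 = 31.4/2 = 15.7 cm
BA = pi * 15.7^2 / 10000
   = 774.3712 cm^2 / 10000
   = 0.0774 m^2

0.0774


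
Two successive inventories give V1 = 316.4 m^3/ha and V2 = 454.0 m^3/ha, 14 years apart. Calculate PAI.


Formula: PAI = (V_T2 - V_T1) / (T2 - T1)
Volume increment = 454.0 - 316.4 = 137.6 m^3/ha
PAI = 137.6 / 14 = 9.83 m^3/ha/year

9.83


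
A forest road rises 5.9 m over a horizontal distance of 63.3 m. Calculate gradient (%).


Formula: Gradient = rise / run * 100
Gradient = 5.9 / 63.3 * 100 = 9.3%

9.3


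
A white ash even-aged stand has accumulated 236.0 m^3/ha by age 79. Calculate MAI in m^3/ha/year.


Formula: MAI = Total Volume / Stand Age
MAI = 236.0 m^3/ha / 79 years
MAI = 2.99 m^3/ha/year

2.99


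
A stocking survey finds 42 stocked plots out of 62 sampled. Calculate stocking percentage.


Formula: Stocking % = stocked plots / total plots * 100
Stocking = 42 / 62 * 100
Stocking = 0.6774 * 100 = 67.7%

67.7


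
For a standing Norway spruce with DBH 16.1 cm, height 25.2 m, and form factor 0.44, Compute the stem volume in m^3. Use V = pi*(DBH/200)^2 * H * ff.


Formula: V = pi * (DBH/200)^2 * H * ff
Radius = DBH/200 = 16.1/200 = 0.0805 m
Radius^2 = 0.0805^2 = 0.00648025 m^2
V = pi * 0.00648025 * 25.2 * 0.44
V = 0.226 m^3

0.226


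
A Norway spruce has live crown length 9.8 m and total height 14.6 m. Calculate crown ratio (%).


Formula: Crown Ratio = (Crown Length / Total Height) * 100
CR = (9.8 m / 14.6 m) * 100
CR = 0.6712 * 100 = 67.1%

67.1


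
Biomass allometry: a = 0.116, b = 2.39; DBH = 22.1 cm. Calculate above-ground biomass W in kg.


Formula: W = a * DBH^b  (allometric power law)
DBH^b = 22.1^2.39 = 1633.4187
W = 0.116 * 1633.4187 = 189.5 kg

189.5


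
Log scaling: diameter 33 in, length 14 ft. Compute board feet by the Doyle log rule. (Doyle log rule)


Doyle: BF = (D - 4)^2 * L / 16
Adjusted diameter = 33 - 4 = 29 in
(D-4)^2 = 29^2 = 841
BF = 841 * 14 / 16 = 736 BF

736


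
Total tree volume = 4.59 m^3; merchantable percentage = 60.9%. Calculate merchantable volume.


Formula: MV = V_total * (merchantable_pct / 100)
Merchantable fraction = 60.9% / 100 = 0.609
MV = 4.59 m^3 * 0.609 = 2.795 m^3

2.795


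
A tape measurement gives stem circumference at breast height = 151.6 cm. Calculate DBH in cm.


Formula: DBH = C / pi
DBH = 151.6 / pi
pi = 3.14159...
DBH = 48.3 cm

48.3


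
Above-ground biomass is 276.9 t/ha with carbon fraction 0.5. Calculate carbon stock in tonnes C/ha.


Formula: Carbon Stock = Biomass * Carbon Fraction
C = 276.9 t/ha * 0.5
C = 138.5 t C/ha

138.5


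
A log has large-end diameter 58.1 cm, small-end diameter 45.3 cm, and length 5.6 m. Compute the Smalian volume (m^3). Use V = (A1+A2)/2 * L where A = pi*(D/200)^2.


Smalian: V = (A1 + A2)/2 * L,  A = pi*(D/200)^2
A1 = pi*(58.1/200)^2 = 0.26512 m^2
A2 = pi*(45.3/200)^2 = 0.161171 m^2
V = (0.26512+0.161171)/2*5.6 = 1.1936 m^3

1.1936


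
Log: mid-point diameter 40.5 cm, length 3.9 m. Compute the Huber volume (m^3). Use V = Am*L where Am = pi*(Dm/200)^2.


Huber: V = Am * L,  Am = pi*(Dm/200)^2
Am = pi*(40.5/200)^2 = 0.128825 m^2
V = 0.128825*3.9 = 0.5024 m^3

0.5024


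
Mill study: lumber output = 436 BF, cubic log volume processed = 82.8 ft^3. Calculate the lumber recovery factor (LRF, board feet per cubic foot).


Formula: LRF = Lumber Output (BF) / Log Input (ft^3)
LRF = 436 BF / 82.8 ft^3
LRF = 5.27 BF/ft^3

5.27


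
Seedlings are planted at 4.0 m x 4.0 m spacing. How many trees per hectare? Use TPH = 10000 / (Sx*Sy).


Formula: TPH = 10000 m^2/ha / (spacing_x * spacing_y)
Area per tree = 4.0 m * 4.0 m = 16.0 m^2
TPH = 10000 / 16.0 = 625 trees/ha

625


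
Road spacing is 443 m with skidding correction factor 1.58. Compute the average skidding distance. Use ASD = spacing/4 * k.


Formula: ASD = (spacing / 4) * correction
Uncorrected distance = spacing / 4 = 443 / 4 = 110.75 m
ASD = 110.75 * 1.58 = 175 m

175


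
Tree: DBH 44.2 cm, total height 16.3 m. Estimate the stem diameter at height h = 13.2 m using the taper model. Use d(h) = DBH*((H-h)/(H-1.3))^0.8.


Taper: d(h) = DBH * ((H - h) / (H - 1.3))^0.8
Numerator = H - h = 16.3 - 13.2 = 3.1 m
Denominator = H - 1.3 = 16.3 - 1.3 = 15.0 m
Ratio = 3.1 / 15.0 = 0.20667
d = 44.2 * 0.20667^0.8 = 12.5 cm

12.5


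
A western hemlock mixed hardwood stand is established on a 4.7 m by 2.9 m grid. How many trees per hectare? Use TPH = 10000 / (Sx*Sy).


Formula: TPH = 10000 m^2/ha / (spacing_x * spacing_y)
Area per tree = 4.7 m * 2.9 m = 13.63 m^2
TPH = 10000 / 13.63 = 734 trees/ha

734


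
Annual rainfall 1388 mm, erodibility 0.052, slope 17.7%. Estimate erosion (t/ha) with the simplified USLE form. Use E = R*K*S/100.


Formula: E = R * K * S / 100  (simplified USLE)
R * K = 1388 * 0.052 = 72.176
E = 72.176 * 17.7 / 100 = 12.78 t/ha

12.78


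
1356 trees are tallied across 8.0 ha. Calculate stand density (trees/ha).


Formula: Stand Density = N_trees / Area_ha
Density = 1356 trees / 8.0 ha
Density = 170 trees/ha

170


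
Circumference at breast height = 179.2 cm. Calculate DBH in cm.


Formula: DBH = C / pi
DBH = 179.2 / pi
pi = 3.14159...
DBH = 57.0 cm

57.0


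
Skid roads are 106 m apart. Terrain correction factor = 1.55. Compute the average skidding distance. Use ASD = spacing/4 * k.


Formula: ASD = (spacing / 4) * correction
Uncorrected distance = spacing / 4 = 106 / 4 = 26.5 m
ASD = 26.5 * 1.55 = 41 m

41


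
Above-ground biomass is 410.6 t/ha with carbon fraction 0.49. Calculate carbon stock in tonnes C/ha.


Formula: Carbon Stock = Biomass * Carbon Fraction
C = 410.6 t/ha * 0.49
C = 201.2 t C/ha

201.2


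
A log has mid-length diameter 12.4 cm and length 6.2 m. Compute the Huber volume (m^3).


Huber: V = Am * L,  Am = pi*(Dm/200)^2
Am = pi*(12.4/200)^2 = 0.012076 m^2
V = 0.012076*6.2 = 0.0749 m^3

0.0749


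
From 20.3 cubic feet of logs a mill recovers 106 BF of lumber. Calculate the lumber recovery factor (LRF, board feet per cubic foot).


Formula: LRF = Lumber Output (BF) / Log Input (ft^3)
LRF = 106 BF / 20.3 ft^3
LRF = 5.22 BF/ft^3

5.22


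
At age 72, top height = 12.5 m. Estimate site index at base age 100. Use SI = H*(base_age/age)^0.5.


Formula: SI = H_dom * (base_age / age)^0.5
Age ratio = 100 / 72 = 1.38889
sqrt(age_ratio) = 1.17851
SI = 12.5 * 1.17851 = 14.7 m

14.7


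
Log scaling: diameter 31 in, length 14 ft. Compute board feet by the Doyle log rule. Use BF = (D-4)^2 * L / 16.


Doyle: BF = (D - 4)^2 * L / 16
Adjusted diameter = 31 - 4 = 27 in
(D-4)^2 = 27^2 = 729
BF = 729 * 14 / 16 = 638 BF

638


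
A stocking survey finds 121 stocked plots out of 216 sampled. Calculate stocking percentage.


Formula: Stocking % = stocked plots / total plots * 100
Stocking = 121 / 216 * 100
Stocking = 0.5602 * 100 = 56.0%

56.0


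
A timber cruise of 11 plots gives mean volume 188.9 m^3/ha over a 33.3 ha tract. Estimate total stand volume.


Formula: Total Volume = Mean Volume per ha * Total Area
Total Volume = 188.9 m^3/ha * 33.3 ha
Total Volume = 6290 m^3

6290


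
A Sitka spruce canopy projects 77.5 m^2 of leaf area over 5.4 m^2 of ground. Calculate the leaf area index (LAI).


Formula: LAI = total leaf area / ground area  (dimensionless)
LAI = 77.5 m^2 / 5.4 m^2
LAI = 14.35

14.35


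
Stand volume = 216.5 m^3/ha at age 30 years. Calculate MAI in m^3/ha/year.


Formula: MAI = Total Volume / Stand Age
MAI = 216.5 m^3/ha / 30 years
MAI = 7.22 m^3/ha/year

7.22


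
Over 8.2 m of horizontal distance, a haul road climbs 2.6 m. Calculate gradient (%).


Formula: Gradient = rise / run * 100
Gradient = 2.6 / 8.2 * 100 = 31.7%

31.7


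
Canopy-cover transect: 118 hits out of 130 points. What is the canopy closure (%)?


Formula: Canopy closure = covered points / total points * 100
Closure = 118 / 130 * 100
Closure = 0.9077 * 100 = 90.8%

90.8


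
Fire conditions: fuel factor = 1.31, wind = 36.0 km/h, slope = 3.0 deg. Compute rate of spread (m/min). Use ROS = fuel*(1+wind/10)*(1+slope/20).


Formula: ROS = fuel * (1 + wind/10) * (1 + slope/20)
Wind factor = 1 + 36.0/10 = 4.6
Slope factor = 1 + 3.0/20 = 1.15
ROS = 1.31 * 4.6 * 1.15 = 6.93 m/min

6.93


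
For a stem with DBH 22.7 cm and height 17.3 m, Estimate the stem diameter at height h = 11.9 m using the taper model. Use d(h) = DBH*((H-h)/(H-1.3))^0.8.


Taper: d(h) = DBH * ((H - h) / (H - 1.3))^0.8
Numerator = H - h = 17.3 - 11.9 = 5.4 m
Denominator = H - 1.3 = 17.3 - 1.3 = 16.0 m
Ratio = 5.4 / 16.0 = 0.3375
d = 22.7 * 0.3375^0.8 = 9.5 cm

9.5


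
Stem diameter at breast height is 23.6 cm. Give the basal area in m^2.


Formula: BA = pi * (DBH/2)^2 / 10000  (cm^2 to m^2)
Radius = DBH/2 = 23.6/2 = 11.8 cm
BA = pi * 11.8^2 / 10000
   = 437.4354 cm^2 / 10000
   = 0.0437 m^2

0.0437


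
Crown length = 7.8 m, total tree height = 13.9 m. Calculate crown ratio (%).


Formula: Crown Ratio = (Crown Length / Total Height) * 100
CR = (7.8 m / 13.9 m) * 100
CR = 0.5612 * 100 = 56.1%

56.1


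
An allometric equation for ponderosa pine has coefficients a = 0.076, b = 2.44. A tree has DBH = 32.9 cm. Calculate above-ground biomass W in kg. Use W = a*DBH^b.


Formula: W = a * DBH^b  (allometric power law)
DBH^b = 32.9^2.44 = 5034.5191
W = 0.076 * 5034.5191 = 382.6 kg

382.6


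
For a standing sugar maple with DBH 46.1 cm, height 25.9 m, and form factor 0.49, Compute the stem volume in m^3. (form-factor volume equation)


Formula: V = pi * (DBH/200)^2 * H * ff
Radius = DBH/200 = 46.1/200 = 0.2305 m
Radius^2 = 0.2305^2 = 0.05313025 m^2
V = pi * 0.05313025 * 25.9 * 0.49
V = 2.118 m^3

2.118


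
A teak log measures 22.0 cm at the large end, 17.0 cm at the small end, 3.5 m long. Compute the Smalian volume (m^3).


Smalian: V = (A1 + A2)/2 * L,  A = pi*(D/200)^2
A1 = pi*(22.0/200)^2 = 0.038013 m^2
A2 = pi*(17.0/200)^2 = 0.022698 m^2
V = (0.038013+0.022698)/2*3.5 = 0.1062 m^3

0.1062


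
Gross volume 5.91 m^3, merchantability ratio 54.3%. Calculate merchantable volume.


Formula: MV = V_total * (merchantable_pct / 100)
Merchantable fraction = 54.3% / 100 = 0.543
MV = 5.91 m^3 * 0.543 = 3.209 m^3

3.209


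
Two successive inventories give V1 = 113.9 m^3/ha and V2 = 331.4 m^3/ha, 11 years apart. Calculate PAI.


Formula: PAI = (V_T2 - V_T1) / (T2 - T1)
Volume increment = 331.4 - 113.9 = 217.5 m^3/ha
PAI = 217.5 / 11 = 19.77 m^3/ha/year

19.77


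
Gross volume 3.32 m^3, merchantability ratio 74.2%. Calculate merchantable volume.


Formula: MV = V_total * (merchantable_pct / 100)
Merchantable fraction = 74.2% / 100 = 0.742
MV = 3.32 m^3 * 0.742 = 2.463 m^3

2.463


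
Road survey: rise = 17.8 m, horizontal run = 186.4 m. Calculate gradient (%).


Formula: Gradient = rise / run * 100
Gradient = 17.8 / 186.4 * 100 = 9.5%

9.5


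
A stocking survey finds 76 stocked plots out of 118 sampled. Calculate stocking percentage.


Formula: Stocking % = stocked plots / total plots * 100
Stocking = 76 / 118 * 100
Stocking = 0.6441 * 100 = 64.4%

64.4


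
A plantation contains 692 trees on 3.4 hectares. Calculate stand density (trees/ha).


Formula: Stand Density = N_trees / Area_ha
Density = 692 trees / 3.4 ha
Density = 204 trees/ha

204


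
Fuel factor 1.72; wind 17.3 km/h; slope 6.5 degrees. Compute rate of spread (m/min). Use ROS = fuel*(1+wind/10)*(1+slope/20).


Formula: ROS = fuel * (1 + wind/10) * (1 + slope/20)
Wind factor = 1 + 17.3/10 = 2.73
Slope factor = 1 + 6.5/20 = 1.325
ROS = 1.72 * 2.73 * 1.325 = 6.22 m/min

6.22


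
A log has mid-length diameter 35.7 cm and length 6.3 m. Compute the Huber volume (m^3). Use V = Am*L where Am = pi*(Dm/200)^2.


Huber: V = Am * L,  Am = pi*(Dm/200)^2
Am = pi*(35.7/200)^2 = 0.100098 m^2
V = 0.100098*6.3 = 0.6306 m^3

0.6306


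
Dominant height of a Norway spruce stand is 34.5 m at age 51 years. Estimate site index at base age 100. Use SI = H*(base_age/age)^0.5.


Formula: SI = H_dom * (base_age / age)^0.5
Age ratio = 100 / 51 = 1.96078
sqrt(age_ratio) = 1.40028
SI = 34.5 * 1.40028 = 48.3 m

48.3


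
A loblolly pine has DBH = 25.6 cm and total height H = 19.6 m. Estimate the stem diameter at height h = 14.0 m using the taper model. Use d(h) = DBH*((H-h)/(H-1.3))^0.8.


Taper: d(h) = DBH * ((H - h) / (H - 1.3))^0.8
Numerator = H - h = 19.6 - 14.0 = 5.6 m
Denominator = H - 1.3 = 19.6 - 1.3 = 18.3 m
Ratio = 5.6 / 18.3 = 0.30601
d = 25.6 * 0.30601^0.8 = 9.9 cm

9.9


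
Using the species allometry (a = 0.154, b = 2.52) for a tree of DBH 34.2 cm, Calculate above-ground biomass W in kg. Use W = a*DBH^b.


Formula: W = a * DBH^b  (allometric power law)
DBH^b = 34.2^2.52 = 7340.8405
W = 0.154 * 7340.8405 = 1130.5 kg

1130.5


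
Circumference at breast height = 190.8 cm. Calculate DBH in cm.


Formula: DBH = C / pi
DBH = 190.8 / pi
pi = 3.14159...
DBH = 60.7 cm

60.7


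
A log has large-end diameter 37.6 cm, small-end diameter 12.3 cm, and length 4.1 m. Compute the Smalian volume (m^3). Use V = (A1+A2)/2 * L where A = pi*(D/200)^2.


Smalian: V = (A1 + A2)/2 * L,  A = pi*(D/200)^2
A1 = pi*(37.6/200)^2 = 0.111036 m^2
A2 = pi*(12.3/200)^2 = 0.011882 m^2
V = (0.111036+0.011882)/2*4.1 = 0.252 m^3

0.252


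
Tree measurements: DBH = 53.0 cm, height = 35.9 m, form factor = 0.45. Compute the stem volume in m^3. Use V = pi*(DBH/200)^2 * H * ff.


Formula: V = pi * (DBH/200)^2 * H * ff
Radius = DBH/200 = 53.0/200 = 0.265 m
Radius^2 = 0.265^2 = 0.070225 m^2
V = pi * 0.070225 * 35.9 * 0.45
V = 3.564 m^3

3.564


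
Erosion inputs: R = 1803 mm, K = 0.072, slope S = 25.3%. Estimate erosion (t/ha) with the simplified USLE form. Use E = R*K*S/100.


Formula: E = R * K * S / 100  (simplified USLE)
R * K = 1803 * 0.072 = 129.816
E = 129.816 * 25.3 / 100 = 32.84 t/ha

32.84


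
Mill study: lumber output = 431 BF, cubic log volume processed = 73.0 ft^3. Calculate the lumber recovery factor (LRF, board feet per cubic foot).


Formula: LRF = Lumber Output (BF) / Log Input (ft^3)
LRF = 431 BF / 73.0 ft^3
LRF = 5.9 BF/ft^3

5.9


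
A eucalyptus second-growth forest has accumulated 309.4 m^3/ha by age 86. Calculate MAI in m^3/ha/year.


Formula: MAI = Total Volume / Stand Age
MAI = 309.4 m^3/ha / 86 years
MAI = 3.6 m^3/ha/year

3.6


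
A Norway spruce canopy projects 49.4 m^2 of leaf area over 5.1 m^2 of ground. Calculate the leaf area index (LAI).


Formula: LAI = total leaf area / ground area  (dimensionless)
LAI = 49.4 m^2 / 5.1 m^2
LAI = 9.69

9.69


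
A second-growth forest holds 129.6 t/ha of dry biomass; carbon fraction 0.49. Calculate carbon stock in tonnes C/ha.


Formula: Carbon Stock = Biomass * Carbon Fraction
C = 129.6 t/ha * 0.49
C = 63.5 t C/ha

63.5


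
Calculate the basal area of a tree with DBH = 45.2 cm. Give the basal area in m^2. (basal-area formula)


Formula: BA = pi * (DBH/2)^2 / 10000  (cm^2 to m^2)
Radius = DBH/2 = 45.2/2 = 22.6 cm
BA = pi * 22.6^2 / 10000
   = 1604.5999 cm^2 / 10000
   = 0.1605 m^2

0.1605


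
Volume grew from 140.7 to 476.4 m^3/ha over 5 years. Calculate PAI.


Formula: PAI = (V_T2 - V_T1) / (T2 - T1)
Volume increment = 476.4 - 140.7 = 335.7 m^3/ha
PAI = 335.7 / 5 = 67.14 m^3/ha/year

67.14


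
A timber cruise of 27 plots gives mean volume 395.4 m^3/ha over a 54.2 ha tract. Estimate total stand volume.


Formula: Total Volume = Mean Volume per ha * Total Area
Total Volume = 395.4 m^3/ha * 54.2 ha
Total Volume = 21431 m^3

21431


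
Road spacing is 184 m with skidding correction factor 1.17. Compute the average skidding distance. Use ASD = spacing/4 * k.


Formula: ASD = (spacing / 4) * correction
Uncorrected distance = spacing / 4 = 184 / 4 = 46 m
ASD = 46 * 1.17 = 54 m

54


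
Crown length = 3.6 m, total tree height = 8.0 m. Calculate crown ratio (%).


Formula: Crown Ratio = (Crown Length / Total Height) * 100
CR = (3.6 m / 8.0 m) * 100
CR = 0.45 * 100 = 45.0%

45.0


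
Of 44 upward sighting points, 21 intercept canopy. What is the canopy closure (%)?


Formula: Canopy closure = covered points / total points * 100
Closure = 21 / 44 * 100
Closure = 0.4773 * 100 = 47.7%

47.7


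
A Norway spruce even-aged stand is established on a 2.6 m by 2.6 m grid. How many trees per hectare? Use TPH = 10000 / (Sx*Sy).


Formula: TPH = 10000 m^2/ha / (spacing_x * spacing_y)
Area per tree = 2.6 m * 2.6 m = 6.76 m^2
TPH = 10000 / 6.76 = 1479 trees/ha

1479


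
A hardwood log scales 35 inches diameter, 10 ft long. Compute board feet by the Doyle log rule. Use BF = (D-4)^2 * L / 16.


Doyle: BF = (D - 4)^2 * L / 16
Adjusted diameter = 35 - 4 = 31 in
(D-4)^2 = 31^2 = 961
BF = 961 * 10 / 16 = 601 BF

601


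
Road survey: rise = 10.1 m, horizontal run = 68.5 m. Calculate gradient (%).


Formula: Gradient = rise / run * 100
Gradient = 10.1 / 68.5 * 100 = 14.7%

14.7


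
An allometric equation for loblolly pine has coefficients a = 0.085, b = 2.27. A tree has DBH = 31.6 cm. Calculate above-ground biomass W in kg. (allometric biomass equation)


Formula: W = a * DBH^b  (allometric power law)
DBH^b = 31.6^2.27 = 2536.8201
W = 0.085 * 2536.8201 = 215.6 kg

215.6


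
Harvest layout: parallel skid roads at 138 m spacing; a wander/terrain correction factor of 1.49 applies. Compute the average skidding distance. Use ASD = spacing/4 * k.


Formula: ASD = (spacing / 4) * correction
Uncorrected distance = spacing / 4 = 138 / 4 = 34.5 m
ASD = 34.5 * 1.49 = 51 m

51


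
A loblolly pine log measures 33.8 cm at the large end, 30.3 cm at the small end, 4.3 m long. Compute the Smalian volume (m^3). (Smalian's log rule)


Smalian: V = (A1 + A2)/2 * L,  A = pi*(D/200)^2
A1 = pi*(33.8/200)^2 = 0.089727 m^2
A2 = pi*(30.3/200)^2 = 0.072107 m^2
V = (0.089727+0.072107)/2*4.3 = 0.3479 m^3

0.3479


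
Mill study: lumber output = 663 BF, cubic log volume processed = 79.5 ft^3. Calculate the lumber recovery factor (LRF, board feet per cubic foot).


Formula: LRF = Lumber Output (BF) / Log Input (ft^3)
LRF = 663 BF / 79.5 ft^3
LRF = 8.34 BF/ft^3

8.34


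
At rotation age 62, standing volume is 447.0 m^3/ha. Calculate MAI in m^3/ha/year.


Formula: MAI = Total Volume / Stand Age
MAI = 447.0 m^3/ha / 62 years
MAI = 7.21 m^3/ha/year

7.21


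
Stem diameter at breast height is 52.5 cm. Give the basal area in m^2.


Formula: BA = pi * (DBH/2)^2 / 10000  (cm^2 to m^2)
Radius = DBH/2 = 52.5/2 = 26.25 cm
BA = pi * 26.25^2 / 10000
   = 2164.7537 cm^2 / 10000
   = 0.2165 m^2

0.2165


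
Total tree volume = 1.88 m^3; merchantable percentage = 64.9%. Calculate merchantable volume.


Formula: MV = V_total * (merchantable_pct / 100)
Merchantable fraction = 64.9% / 100 = 0.649
MV = 1.88 m^3 * 0.649 = 1.22 m^3

1.22


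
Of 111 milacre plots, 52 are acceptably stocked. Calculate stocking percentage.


Formula: Stocking % = stocked plots / total plots * 100
Stocking = 52 / 111 * 100
Stocking = 0.4685 * 100 = 46.8%

46.8


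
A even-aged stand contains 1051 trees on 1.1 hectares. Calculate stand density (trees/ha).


Formula: Stand Density = N_trees / Area_ha
Density = 1051 trees / 1.1 ha
Density = 955 trees/ha

955


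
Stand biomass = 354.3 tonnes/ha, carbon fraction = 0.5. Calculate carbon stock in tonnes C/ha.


Formula: Carbon Stock = Biomass * Carbon Fraction
C = 354.3 t/ha * 0.5
C = 177.2 t C/ha

177.2


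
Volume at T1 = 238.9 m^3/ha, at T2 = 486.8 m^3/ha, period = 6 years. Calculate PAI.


Formula: PAI = (V_T2 - V_T1) / (T2 - T1)
Volume increment = 486.8 - 238.9 = 247.9 m^3/ha
PAI = 247.9 / 6 = 41.32 m^3/ha/year

41.32


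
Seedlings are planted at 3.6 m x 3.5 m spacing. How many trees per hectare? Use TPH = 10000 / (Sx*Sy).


Formula: TPH = 10000 m^2/ha / (spacing_x * spacing_y)
Area per tree = 3.6 m * 3.5 m = 12.6 m^2
TPH = 10000 / 12.6 = 794 trees/ha

794


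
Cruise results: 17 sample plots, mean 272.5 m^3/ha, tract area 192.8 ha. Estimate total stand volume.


Formula: Total Volume = Mean Volume per ha * Total Area
Total Volume = 272.5 m^3/ha * 192.8 ha
Total Volume = 52538 m^3

52538


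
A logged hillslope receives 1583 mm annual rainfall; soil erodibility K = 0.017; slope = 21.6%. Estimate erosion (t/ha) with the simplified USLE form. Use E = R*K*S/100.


Formula: E = R * K * S / 100  (simplified USLE)
R * K = 1583 * 0.017 = 26.911
E = 26.911 * 21.6 / 100 = 5.81 t/ha

5.81


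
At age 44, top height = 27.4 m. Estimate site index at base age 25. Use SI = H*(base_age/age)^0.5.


Formula: SI = H_dom * (base_age / age)^0.5
Age ratio = 25 / 44 = 0.56818
sqrt(age_ratio) = 0.75378
SI = 27.4 * 0.75378 = 20.7 m

20.7


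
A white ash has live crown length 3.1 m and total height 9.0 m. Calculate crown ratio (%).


Formula: Crown Ratio = (Crown Length / Total Height) * 100
CR = (3.1 m / 9.0 m) * 100
CR = 0.3444 * 100 = 34.4%

34.4


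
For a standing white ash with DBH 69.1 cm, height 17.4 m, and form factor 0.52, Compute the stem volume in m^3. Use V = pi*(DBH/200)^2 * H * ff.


Formula: V = pi * (DBH/200)^2 * H * ff
Radius = DBH/200 = 69.1/200 = 0.3455 m
Radius^2 = 0.3455^2 = 0.11937025 m^2
V = pi * 0.11937025 * 17.4 * 0.52
V = 3.393 m^3

3.393


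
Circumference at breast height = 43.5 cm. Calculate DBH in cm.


Formula: DBH = C / pi
DBH = 43.5 / pi
pi = 3.14159...
DBH = 13.8 cm

13.8


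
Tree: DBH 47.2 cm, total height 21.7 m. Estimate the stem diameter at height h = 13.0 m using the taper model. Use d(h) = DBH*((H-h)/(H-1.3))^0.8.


Taper: d(h) = DBH * ((H - h) / (H - 1.3))^0.8
Numerator = H - h = 21.7 - 13.0 = 8.7 m
Denominator = H - 1.3 = 21.7 - 1.3 = 20.4 m
Ratio = 8.7 / 20.4 = 0.42647
d = 47.2 * 0.42647^0.8 = 23.9 cm

23.9


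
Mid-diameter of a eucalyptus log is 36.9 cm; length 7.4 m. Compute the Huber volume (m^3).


Huber: V = Am * L,  Am = pi*(Dm/200)^2
Am = pi*(36.9/200)^2 = 0.106941 m^2
V = 0.106941*7.4 = 0.7914 m^3

0.7914


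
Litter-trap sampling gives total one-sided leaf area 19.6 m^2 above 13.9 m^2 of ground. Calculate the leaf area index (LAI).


Formula: LAI = total leaf area / ground area  (dimensionless)
LAI = 19.6 m^2 / 13.9 m^2
LAI = 1.41

1.41


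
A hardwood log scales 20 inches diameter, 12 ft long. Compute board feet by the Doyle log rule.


Doyle: BF = (D - 4)^2 * L / 16
Adjusted diameter = 20 - 4 = 16 in
(D-4)^2 = 16^2 = 256
BF = 256 * 12 / 16 = 192 BF

192


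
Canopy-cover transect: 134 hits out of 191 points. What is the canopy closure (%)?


Formula: Canopy closure = covered points / total points * 100
Closure = 134 / 191 * 100
Closure = 0.7016 * 100 = 70.2%

70.2


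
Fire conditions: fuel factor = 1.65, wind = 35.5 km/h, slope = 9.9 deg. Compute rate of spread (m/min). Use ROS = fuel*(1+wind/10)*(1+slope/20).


Formula: ROS = fuel * (1 + wind/10) * (1 + slope/20)
Wind factor = 1 + 35.5/10 = 4.55
Slope factor = 1 + 9.9/20 = 1.495
ROS = 1.65 * 4.55 * 1.495 = 11.22 m/min

11.22


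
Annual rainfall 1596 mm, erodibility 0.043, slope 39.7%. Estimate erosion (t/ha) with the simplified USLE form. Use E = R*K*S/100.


Formula: E = R * K * S / 100  (simplified USLE)
R * K = 1596 * 0.043 = 68.628
E = 68.628 * 39.7 / 100 = 27.25 t/ha

27.25


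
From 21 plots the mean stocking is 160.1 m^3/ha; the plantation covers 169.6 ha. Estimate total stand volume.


Formula: Total Volume = Mean Volume per ha * Total Area
Total Volume = 160.1 m^3/ha * 169.6 ha
Total Volume = 27153 m^3

27153


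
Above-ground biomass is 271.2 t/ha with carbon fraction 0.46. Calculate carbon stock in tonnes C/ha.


Formula: Carbon Stock = Biomass * Carbon Fraction
C = 271.2 t/ha * 0.46
C = 124.8 t C/ha

124.8


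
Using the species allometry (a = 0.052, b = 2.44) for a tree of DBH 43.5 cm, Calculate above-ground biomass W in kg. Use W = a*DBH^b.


Formula: W = a * DBH^b  (allometric power law)
DBH^b = 43.5^2.44 = 9952.0784
W = 0.052 * 9952.0784 = 517.5 kg

517.5


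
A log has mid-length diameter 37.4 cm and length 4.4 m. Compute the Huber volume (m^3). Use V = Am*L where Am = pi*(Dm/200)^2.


Huber: V = Am * L,  Am = pi*(Dm/200)^2
Am = pi*(37.4/200)^2 = 0.109858 m^2
V = 0.109858*4.4 = 0.4834 m^3

0.4834


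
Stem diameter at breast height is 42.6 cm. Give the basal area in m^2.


Formula: BA = pi * (DBH/2)^2 / 10000  (cm^2 to m^2)
Radius = DBH/2 = 42.6/2 = 21.3 cm
BA = pi * 21.3^2 / 10000
   = 1425.3092 cm^2 / 10000
   = 0.1425 m^2

0.1425


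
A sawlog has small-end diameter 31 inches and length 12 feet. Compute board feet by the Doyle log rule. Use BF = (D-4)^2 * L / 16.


Doyle: BF = (D - 4)^2 * L / 16
Adjusted diameter = 31 - 4 = 27 in
(D-4)^2 = 27^2 = 729
BF = 729 * 12 / 16 = 547 BF

547


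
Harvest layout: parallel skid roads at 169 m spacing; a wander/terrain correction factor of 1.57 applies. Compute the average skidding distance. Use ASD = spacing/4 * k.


Formula: ASD = (spacing / 4) * correction
Uncorrected distance = spacing / 4 = 169 / 4 = 42.25 m
ASD = 42.25 * 1.57 = 66 m

66


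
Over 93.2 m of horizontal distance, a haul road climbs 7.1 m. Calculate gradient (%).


Formula: Gradient = rise / run * 100
Gradient = 7.1 / 93.2 * 100 = 7.6%

7.6


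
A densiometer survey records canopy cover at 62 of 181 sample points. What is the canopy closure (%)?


Formula: Canopy closure = covered points / total points * 100
Closure = 62 / 181 * 100
Closure = 0.3425 * 100 = 34.3%

34.3


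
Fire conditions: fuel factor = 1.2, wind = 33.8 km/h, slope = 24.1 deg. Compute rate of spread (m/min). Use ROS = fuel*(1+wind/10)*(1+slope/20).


Formula: ROS = fuel * (1 + wind/10) * (1 + slope/20)
Wind factor = 1 + 33.8/10 = 4.38
Slope factor = 1 + 24.1/20 = 2.205
ROS = 1.2 * 4.38 * 2.205 = 11.59 m/min

11.59


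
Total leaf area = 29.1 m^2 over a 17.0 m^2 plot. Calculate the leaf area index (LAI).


Formula: LAI = total leaf area / ground area  (dimensionless)
LAI = 29.1 m^2 / 17.0 m^2
LAI = 1.71

1.71


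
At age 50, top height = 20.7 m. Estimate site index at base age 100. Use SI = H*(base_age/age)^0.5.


Formula: SI = H_dom * (base_age / age)^0.5
Age ratio = 100 / 50 = 2.0
sqrt(age_ratio) = 1.41421
SI = 20.7 * 1.41421 = 29.3 m

29.3


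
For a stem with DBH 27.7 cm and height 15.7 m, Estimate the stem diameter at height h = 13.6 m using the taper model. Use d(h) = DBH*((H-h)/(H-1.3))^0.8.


Taper: d(h) = DBH * ((H - h) / (H - 1.3))^0.8
Numerator = H - h = 15.7 - 13.6 = 2.1 m
Denominator = H - 1.3 = 15.7 - 1.3 = 14.4 m
Ratio = 2.1 / 14.4 = 0.14583
d = 27.7 * 0.14583^0.8 = 5.9 cm

5.9


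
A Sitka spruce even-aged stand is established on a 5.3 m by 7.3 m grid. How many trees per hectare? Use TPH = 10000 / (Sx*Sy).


Formula: TPH = 10000 m^2/ha / (spacing_x * spacing_y)
Area per tree = 5.3 m * 7.3 m = 38.69 m^2
TPH = 10000 / 38.69 = 258 trees/ha

258


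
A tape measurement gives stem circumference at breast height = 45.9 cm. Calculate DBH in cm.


Formula: DBH = C / pi
DBH = 45.9 / pi
pi = 3.14159...
DBH = 14.6 cm

14.6


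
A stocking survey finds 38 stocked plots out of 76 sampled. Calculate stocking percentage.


Formula: Stocking % = stocked plots / total plots * 100
Stocking = 38 / 76 * 100
Stocking = 0.5 * 100 = 50.0%

50.0


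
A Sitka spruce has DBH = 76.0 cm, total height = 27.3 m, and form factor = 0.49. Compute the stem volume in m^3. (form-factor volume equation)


Formula: V = pi * (DBH/200)^2 * H * ff
Radius = DBH/200 = 76.0/200 = 0.38 m
Radius^2 = 0.38^2 = 0.1444 m^2
V = pi * 0.1444 * 27.3 * 0.49
V = 6.068 m^3

6.068


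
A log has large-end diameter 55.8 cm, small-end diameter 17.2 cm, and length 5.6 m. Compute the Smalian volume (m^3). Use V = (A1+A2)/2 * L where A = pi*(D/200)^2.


Smalian: V = (A1 + A2)/2 * L,  A = pi*(D/200)^2
A1 = pi*(55.8/200)^2 = 0.244545 m^2
A2 = pi*(17.2/200)^2 = 0.023235 m^2
V = (0.244545+0.023235)/2*5.6 = 0.7498 m^3

0.7498


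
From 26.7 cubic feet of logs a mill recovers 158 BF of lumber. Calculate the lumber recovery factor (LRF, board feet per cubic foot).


Formula: LRF = Lumber Output (BF) / Log Input (ft^3)
LRF = 158 BF / 26.7 ft^3
LRF = 5.92 BF/ft^3

5.92


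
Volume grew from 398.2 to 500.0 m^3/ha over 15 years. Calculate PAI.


Formula: PAI = (V_T2 - V_T1) / (T2 - T1)
Volume increment = 500.0 - 398.2 = 101.8 m^3/ha
PAI = 101.8 / 15 = 6.79 m^3/ha/year

6.79


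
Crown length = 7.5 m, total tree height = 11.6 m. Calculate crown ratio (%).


Formula: Crown Ratio = (Crown Length / Total Height) * 100
CR = (7.5 m / 11.6 m) * 100
CR = 0.6466 * 100 = 64.7%

64.7


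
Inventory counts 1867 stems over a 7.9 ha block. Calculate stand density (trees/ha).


Formula: Stand Density = N_trees / Area_ha
Density = 1867 trees / 7.9 ha
Density = 236 trees/ha

236


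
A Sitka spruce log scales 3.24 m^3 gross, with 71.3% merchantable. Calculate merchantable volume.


Formula: MV = V_total * (merchantable_pct / 100)
Merchantable fraction = 71.3% / 100 = 0.713
MV = 3.24 m^3 * 0.713 = 2.31 m^3

2.31


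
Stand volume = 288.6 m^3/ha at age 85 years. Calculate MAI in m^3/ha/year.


Formula: MAI = Total Volume / Stand Age
MAI = 288.6 m^3/ha / 85 years
MAI = 3.4 m^3/ha/year

3.4


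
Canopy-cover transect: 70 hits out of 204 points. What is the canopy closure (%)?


Formula: Canopy closure = covered points / total points * 100
Closure = 70 / 204 * 100
Closure = 0.3431 * 100 = 34.3%

34.3


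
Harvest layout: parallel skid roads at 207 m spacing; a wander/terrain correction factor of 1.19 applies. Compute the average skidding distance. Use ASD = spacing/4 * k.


Formula: ASD = (spacing / 4) * correction
Uncorrected distance = spacing / 4 = 207 / 4 = 51.75 m
ASD = 51.75 * 1.19 = 62 m

62


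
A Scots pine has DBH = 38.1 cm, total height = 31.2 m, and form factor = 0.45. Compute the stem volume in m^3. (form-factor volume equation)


Formula: V = pi * (DBH/200)^2 * H * ff
Radius = DBH/200 = 38.1/200 = 0.1905 m
Radius^2 = 0.1905^2 = 0.03629025 m^2
V = pi * 0.03629025 * 31.2 * 0.45
V = 1.601 m^3

1.601


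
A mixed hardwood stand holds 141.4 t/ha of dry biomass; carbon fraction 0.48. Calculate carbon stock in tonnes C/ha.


Formula: Carbon Stock = Biomass * Carbon Fraction
C = 141.4 t/ha * 0.48
C = 67.9 t C/ha

67.9


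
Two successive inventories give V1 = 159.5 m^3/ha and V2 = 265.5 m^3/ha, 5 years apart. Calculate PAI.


Formula: PAI = (V_T2 - V_T1) / (T2 - T1)
Volume increment = 265.5 - 159.5 = 106.0 m^3/ha
PAI = 106.0 / 5 = 21.2 m^3/ha/year

21.2


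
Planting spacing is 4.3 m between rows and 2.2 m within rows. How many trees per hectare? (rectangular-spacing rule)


Formula: TPH = 10000 m^2/ha / (spacing_x * spacing_y)
Area per tree = 4.3 m * 2.2 m = 9.46 m^2
TPH = 10000 / 9.46 = 1057 trees/ha

1057


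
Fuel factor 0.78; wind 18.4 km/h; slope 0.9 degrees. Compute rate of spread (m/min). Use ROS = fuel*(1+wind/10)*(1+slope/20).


Formula: ROS = fuel * (1 + wind/10) * (1 + slope/20)
Wind factor = 1 + 18.4/10 = 2.84
Slope factor = 1 + 0.9/20 = 1.045
ROS = 0.78 * 2.84 * 1.045 = 2.31 m/min

2.31


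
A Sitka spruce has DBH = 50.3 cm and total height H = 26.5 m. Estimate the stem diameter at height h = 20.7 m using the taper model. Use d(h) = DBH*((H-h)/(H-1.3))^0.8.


Taper: d(h) = DBH * ((H - h) / (H - 1.3))^0.8
Numerator = H - h = 26.5 - 20.7 = 5.8 m
Denominator = H - 1.3 = 26.5 - 1.3 = 25.2 m
Ratio = 5.8 / 25.2 = 0.23016
d = 50.3 * 0.23016^0.8 = 15.5 cm

15.5


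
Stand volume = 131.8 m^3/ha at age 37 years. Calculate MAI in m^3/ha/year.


Formula: MAI = Total Volume / Stand Age
MAI = 131.8 m^3/ha / 37 years
MAI = 3.56 m^3/ha/year

3.56


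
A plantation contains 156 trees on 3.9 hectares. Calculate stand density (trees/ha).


Formula: Stand Density = N_trees / Area_ha
Density = 156 trees / 3.9 ha
Density = 40 trees/ha

40


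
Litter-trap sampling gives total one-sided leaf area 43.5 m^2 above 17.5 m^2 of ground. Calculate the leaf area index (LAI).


Formula: LAI = total leaf area / ground area  (dimensionless)
LAI = 43.5 m^2 / 17.5 m^2
LAI = 2.49

2.49


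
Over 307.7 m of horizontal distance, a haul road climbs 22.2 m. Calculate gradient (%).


Formula: Gradient = rise / run * 100
Gradient = 22.2 / 307.7 * 100 = 7.2%

7.2


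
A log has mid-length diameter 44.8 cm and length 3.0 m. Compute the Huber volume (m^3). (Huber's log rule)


Huber: V = Am * L,  Am = pi*(Dm/200)^2
Am = pi*(44.8/200)^2 = 0.157633 m^2
V = 0.157633*3.0 = 0.4729 m^3

0.4729


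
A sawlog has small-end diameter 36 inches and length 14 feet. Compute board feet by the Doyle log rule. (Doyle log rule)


Doyle: BF = (D - 4)^2 * L / 16
Adjusted diameter = 36 - 4 = 32 in
(D-4)^2 = 32^2 = 1024
BF = 1024 * 14 / 16 = 896 BF

896


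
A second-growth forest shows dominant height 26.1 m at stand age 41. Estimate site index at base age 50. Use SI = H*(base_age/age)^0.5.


Formula: SI = H_dom * (base_age / age)^0.5
Age ratio = 50 / 41 = 1.21951
sqrt(age_ratio) = 1.10432
SI = 26.1 * 1.10432 = 28.8 m

28.8


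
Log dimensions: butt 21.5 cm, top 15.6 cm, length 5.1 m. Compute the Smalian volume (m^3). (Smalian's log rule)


Smalian: V = (A1 + A2)/2 * L,  A = pi*(D/200)^2
A1 = pi*(21.5/200)^2 = 0.036305 m^2
A2 = pi*(15.6/200)^2 = 0.019113 m^2
V = (0.036305+0.019113)/2*5.1 = 0.1413 m^3

0.1413


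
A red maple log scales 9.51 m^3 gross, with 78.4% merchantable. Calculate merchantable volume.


Formula: MV = V_total * (merchantable_pct / 100)
Merchantable fraction = 78.4% / 100 = 0.784
MV = 9.51 m^3 * 0.784 = 7.456 m^3

7.456


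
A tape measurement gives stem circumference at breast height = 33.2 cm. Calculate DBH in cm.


Formula: DBH = C / pi
DBH = 33.2 / pi
pi = 3.14159...
DBH = 10.6 cm

10.6


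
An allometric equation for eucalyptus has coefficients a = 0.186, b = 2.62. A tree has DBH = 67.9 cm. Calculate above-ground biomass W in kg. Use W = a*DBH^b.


Formula: W = a * DBH^b  (allometric power law)
DBH^b = 67.9^2.62 = 63022.9617
W = 0.186 * 63022.9617 = 11722.3 kg

11722.3


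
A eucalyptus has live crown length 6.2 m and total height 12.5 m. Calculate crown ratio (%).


Formula: Crown Ratio = (Crown Length / Total Height) * 100
CR = (6.2 m / 12.5 m) * 100
CR = 0.496 * 100 = 49.6%

49.6


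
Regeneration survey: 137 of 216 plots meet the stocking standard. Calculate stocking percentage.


Formula: Stocking % = stocked plots / total plots * 100
Stocking = 137 / 216 * 100
Stocking = 0.6343 * 100 = 63.4%

63.4


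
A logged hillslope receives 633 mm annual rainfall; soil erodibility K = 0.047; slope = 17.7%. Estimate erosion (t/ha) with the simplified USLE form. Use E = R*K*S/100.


Formula: E = R * K * S / 100  (simplified USLE)
R * K = 633 * 0.047 = 29.751
E = 29.751 * 17.7 / 100 = 5.27 t/ha

5.27


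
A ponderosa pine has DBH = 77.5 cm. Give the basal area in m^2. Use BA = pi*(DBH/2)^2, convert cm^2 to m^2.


Formula: BA = pi * (DBH/2)^2 / 10000  (cm^2 to m^2)
Radius = DBH/2 = 77.5/2 = 38.75 cm
BA = pi * 38.75^2 / 10000
   = 4717.2977 cm^2 / 10000
   = 0.4717 m^2

0.4717


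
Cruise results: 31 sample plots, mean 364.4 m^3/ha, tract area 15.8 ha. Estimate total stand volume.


Formula: Total Volume = Mean Volume per ha * Total Area
Total Volume = 364.4 m^3/ha * 15.8 ha
Total Volume = 5758 m^3

5758


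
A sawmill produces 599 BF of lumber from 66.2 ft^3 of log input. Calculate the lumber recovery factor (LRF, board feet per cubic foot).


Formula: LRF = Lumber Output (BF) / Log Input (ft^3)
LRF = 599 BF / 66.2 ft^3
LRF = 9.05 BF/ft^3

9.05


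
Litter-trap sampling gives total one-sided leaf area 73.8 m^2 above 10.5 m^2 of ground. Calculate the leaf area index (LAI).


Formula: LAI = total leaf area / ground area  (dimensionless)
LAI = 73.8 m^2 / 10.5 m^2
LAI = 7.03

7.03


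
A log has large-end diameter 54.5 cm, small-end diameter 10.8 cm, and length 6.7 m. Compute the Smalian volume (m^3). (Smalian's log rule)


Smalian: V = (A1 + A2)/2 * L,  A = pi*(D/200)^2
A1 = pi*(54.5/200)^2 = 0.233283 m^2
A2 = pi*(10.8/200)^2 = 0.009161 m^2
V = (0.233283+0.009161)/2*6.7 = 0.8122 m^3

0.8122


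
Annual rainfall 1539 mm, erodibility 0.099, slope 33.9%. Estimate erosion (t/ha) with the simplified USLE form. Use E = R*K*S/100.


Formula: E = R * K * S / 100  (simplified USLE)
R * K = 1539 * 0.099 = 152.361
E = 152.361 * 33.9 / 100 = 51.65 t/ha

51.65


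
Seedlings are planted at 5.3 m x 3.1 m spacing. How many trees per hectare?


Formula: TPH = 10000 m^2/ha / (spacing_x * spacing_y)
Area per tree = 5.3 m * 3.1 m = 16.43 m^2
TPH = 10000 / 16.43 = 609 trees/ha

609


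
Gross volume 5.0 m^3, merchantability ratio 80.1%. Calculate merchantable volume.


Formula: MV = V_total * (merchantable_pct / 100)
Merchantable fraction = 80.1% / 100 = 0.801
MV = 5.0 m^3 * 0.801 = 4.005 m^3

4.005


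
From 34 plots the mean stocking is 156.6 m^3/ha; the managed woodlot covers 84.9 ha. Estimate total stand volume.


Formula: Total Volume = Mean Volume per ha * Total Area
Total Volume = 156.6 m^3/ha * 84.9 ha
Total Volume = 13295 m^3

13295
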